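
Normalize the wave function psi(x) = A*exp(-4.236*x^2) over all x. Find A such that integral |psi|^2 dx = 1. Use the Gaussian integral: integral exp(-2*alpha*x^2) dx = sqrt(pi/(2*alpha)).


integral |psi|^2 dx = A^2 * sqrt(pi/(2*alpha)) = 1
A^2 = sqrt(2*alpha/pi)
= sqrt(2 * 4.236 / pi)
= 1.64217
A = sqrt(1.64217)
= 1.2815

1.2815


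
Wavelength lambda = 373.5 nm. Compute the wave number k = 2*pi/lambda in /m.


k = 2 * pi / lambda
= 6.2832 / (373.5e-9)
= 6.2832 / 3.7350e-07
= 1.6822e+07 /m

1.6822e+07


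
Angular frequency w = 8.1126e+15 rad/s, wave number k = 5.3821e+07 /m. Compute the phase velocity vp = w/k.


vp = w / k
= 8.1126e+15 / 5.3821e+07
= 1.5073e+08 m/s

1.5073e+08


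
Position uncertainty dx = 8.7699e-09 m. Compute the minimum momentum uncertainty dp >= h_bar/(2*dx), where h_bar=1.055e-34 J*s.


dp = h_bar / (2 * dx)
= 1.055e-34 / (2 * 8.7699e-09)
= 1.055e-34 / 1.7540e-08
= 6.0149e-27 kg*m/s

6.0149e-27


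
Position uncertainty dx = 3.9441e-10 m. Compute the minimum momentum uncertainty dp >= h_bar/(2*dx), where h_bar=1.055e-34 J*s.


dp = h_bar / (2 * dx)
= 1.055e-34 / (2 * 3.9441e-10)
= 1.055e-34 / 7.8882e-10
= 1.3374e-25 kg*m/s

1.3374e-25


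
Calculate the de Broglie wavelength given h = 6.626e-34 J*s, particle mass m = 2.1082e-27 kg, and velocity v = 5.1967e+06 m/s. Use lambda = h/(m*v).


lambda = h / (m * v)
= 6.626e-34 / (2.1082e-27 * 5.1967e+06)
= 6.626e-34 / 1.0956e-20
= 6.0480e-14 m

6.0480e-14


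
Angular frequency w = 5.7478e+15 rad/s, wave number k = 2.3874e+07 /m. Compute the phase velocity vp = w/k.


vp = w / k
= 5.7478e+15 / 2.3874e+07
= 2.4076e+08 m/s

2.4076e+08


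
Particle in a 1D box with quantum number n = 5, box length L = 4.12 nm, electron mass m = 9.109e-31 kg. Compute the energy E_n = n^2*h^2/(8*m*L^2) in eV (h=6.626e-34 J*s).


E = n^2 * h^2 / (8 * m * L^2)
= 5^2 * (6.626e-34)^2 / (8 * 9.109e-31 * (4.12e-9)^2)
= 25 * 4.3904e-67 / (8 * 9.109e-31 * 1.6974e-17)
= 8.8734e-20 J
= 0.5539 eV

0.5539


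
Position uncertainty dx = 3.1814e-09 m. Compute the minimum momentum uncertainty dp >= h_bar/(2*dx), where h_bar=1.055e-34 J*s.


dp = h_bar / (2 * dx)
= 1.055e-34 / (2 * 3.1814e-09)
= 1.055e-34 / 6.3628e-09
= 1.6581e-26 kg*m/s

1.6581e-26


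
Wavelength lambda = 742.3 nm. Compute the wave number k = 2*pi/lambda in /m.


k = 2 * pi / lambda
= 6.2832 / (742.3e-9)
= 6.2832 / 7.4230e-07
= 8.4645e+06 /m

8.4645e+06


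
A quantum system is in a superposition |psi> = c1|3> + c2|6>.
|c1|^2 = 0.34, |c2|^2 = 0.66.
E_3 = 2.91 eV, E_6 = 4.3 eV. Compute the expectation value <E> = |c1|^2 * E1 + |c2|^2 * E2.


<E> = |c1|^2 * E1 + |c2|^2 * E2
= 0.34 * 2.91 + 0.66 * 4.3
= 0.9894 + 2.838
= 3.8274 eV

3.8274


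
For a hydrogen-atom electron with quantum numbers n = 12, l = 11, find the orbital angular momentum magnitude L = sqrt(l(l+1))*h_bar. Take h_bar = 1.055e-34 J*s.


L = sqrt(l*(l+1)) * h_bar
= sqrt(11 * 12) * 1.055e-34
= sqrt(132) * 1.055e-34
= 11.4891 * 1.055e-34
= 1.2121e-33 J*s

1.2121e-33


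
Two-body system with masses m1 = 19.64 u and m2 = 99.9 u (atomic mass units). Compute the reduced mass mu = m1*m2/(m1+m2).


mu = m1 * m2 / (m1 + m2)
= 19.64 * 99.9 / (19.64 + 99.9)
= 1962.036 / 119.54
= 16.4132 u

16.4132


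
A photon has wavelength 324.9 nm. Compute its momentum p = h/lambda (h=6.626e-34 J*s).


p = h / lambda
= 6.626e-34 / (324.9e-9)
= 6.626e-34 / 3.2490e-07
= 2.0394e-27 kg*m/s

2.0394e-27


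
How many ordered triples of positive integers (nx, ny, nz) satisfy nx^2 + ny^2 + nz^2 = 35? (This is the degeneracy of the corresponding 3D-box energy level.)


Enumerate all (nx, ny, nz) with nx^2 + ny^2 + nz^2 = 35:
(1,3,5)
(1,5,3)
(3,1,5)
(3,5,1)
(5,1,3)
(5,3,1)
Total degeneracy = 6

6


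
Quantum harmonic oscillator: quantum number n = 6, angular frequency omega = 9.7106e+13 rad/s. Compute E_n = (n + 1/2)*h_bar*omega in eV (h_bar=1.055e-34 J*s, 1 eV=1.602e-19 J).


E = (n + 1/2) * h_bar * omega
= (6 + 0.5) * 1.055e-34 * 9.7106e+13
= 6.5 * 1.0245e-20
= 6.6590e-20 J
= 0.4157 eV

0.4157


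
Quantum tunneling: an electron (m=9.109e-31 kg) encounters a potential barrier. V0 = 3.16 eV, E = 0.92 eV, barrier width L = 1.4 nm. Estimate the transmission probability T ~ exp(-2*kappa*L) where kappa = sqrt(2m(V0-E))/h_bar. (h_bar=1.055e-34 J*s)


V0 - E = 2.24 eV = 3.5885e-19 J
kappa = sqrt(2 * m * (V0-E)) / h_bar
= sqrt(2 * 9.109e-31 * 3.5885e-19) / 1.055e-34
= 7.6640e+09 /m
2*kappa*L = 2 * 7.6640e+09 * 1.4e-9
= 21.4591
T = exp(-21.4591) = 4.791132e-10

4.791132e-10


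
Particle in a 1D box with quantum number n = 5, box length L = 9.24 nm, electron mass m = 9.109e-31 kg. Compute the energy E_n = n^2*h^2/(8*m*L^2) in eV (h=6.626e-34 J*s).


E = n^2 * h^2 / (8 * m * L^2)
= 5^2 * (6.626e-34)^2 / (8 * 9.109e-31 * (9.24e-9)^2)
= 25 * 4.3904e-67 / (8 * 9.109e-31 * 8.5378e-17)
= 1.7642e-20 J
= 0.1101 eV

0.1101


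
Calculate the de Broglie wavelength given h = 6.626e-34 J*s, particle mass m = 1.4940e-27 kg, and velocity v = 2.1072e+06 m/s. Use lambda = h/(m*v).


lambda = h / (m * v)
= 6.626e-34 / (1.4940e-27 * 2.1072e+06)
= 6.626e-34 / 3.1482e-21
= 2.1047e-13 m

2.1047e-13


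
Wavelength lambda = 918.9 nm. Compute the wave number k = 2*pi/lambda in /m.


k = 2 * pi / lambda
= 6.2832 / (918.9e-9)
= 6.2832 / 9.1890e-07
= 6.8377e+06 /m

6.8377e+06


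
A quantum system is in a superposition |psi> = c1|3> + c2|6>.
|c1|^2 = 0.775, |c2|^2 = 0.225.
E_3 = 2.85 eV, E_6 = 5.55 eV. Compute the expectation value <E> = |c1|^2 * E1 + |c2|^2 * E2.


<E> = |c1|^2 * E1 + |c2|^2 * E2
= 0.775 * 2.85 + 0.225 * 5.55
= 2.2088 + 1.2488
= 3.4575 eV

3.4575


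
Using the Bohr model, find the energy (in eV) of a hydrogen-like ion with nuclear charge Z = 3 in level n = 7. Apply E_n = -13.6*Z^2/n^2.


E_n = -13.6 * Z^2 / n^2
= -13.6 * 3^2 / 7^2
= -13.6 * 9 / 49
= -2.498 eV

-2.498


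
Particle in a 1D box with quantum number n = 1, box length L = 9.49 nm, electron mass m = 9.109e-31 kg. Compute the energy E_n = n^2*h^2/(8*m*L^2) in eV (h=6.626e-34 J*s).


E = n^2 * h^2 / (8 * m * L^2)
= 1^2 * (6.626e-34)^2 / (8 * 9.109e-31 * (9.49e-9)^2)
= 1 * 4.3904e-67 / (8 * 9.109e-31 * 9.0060e-17)
= 6.6897e-22 J
= 0.0042 eV

0.0042


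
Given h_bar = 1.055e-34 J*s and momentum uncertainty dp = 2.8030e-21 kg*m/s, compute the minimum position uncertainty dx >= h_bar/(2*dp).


dx = h_bar / (2 * dp)
= 1.055e-34 / (2 * 2.8030e-21)
= 1.055e-34 / 5.6060e-21
= 1.8819e-14 m

1.8819e-14


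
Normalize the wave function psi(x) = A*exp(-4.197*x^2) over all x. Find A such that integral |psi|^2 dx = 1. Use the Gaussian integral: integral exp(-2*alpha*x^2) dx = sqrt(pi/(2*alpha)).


integral |psi|^2 dx = A^2 * sqrt(pi/(2*alpha)) = 1
A^2 = sqrt(2*alpha/pi)
= sqrt(2 * 4.197 / pi)
= 1.634593
A = sqrt(1.634593)
= 1.2785

1.2785


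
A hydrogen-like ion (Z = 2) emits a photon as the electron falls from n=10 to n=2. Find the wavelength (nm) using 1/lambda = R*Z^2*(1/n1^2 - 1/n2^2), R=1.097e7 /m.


1/lambda = R * Z^2 * (1/n1^2 - 1/n2^2)
= 1.097e7 * 2^2 * (1/2^2 - 1/10^2)
= 1.097e7 * 4 * (0.25 - 0.01)
= 1.0531e+07 /m
lambda = 1 / 1.0531e+07
= 94.9559 nm

94.9559


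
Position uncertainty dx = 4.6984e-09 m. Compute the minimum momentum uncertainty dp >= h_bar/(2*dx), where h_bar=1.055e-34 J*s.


dp = h_bar / (2 * dx)
= 1.055e-34 / (2 * 4.6984e-09)
= 1.055e-34 / 9.3968e-09
= 1.1227e-26 kg*m/s

1.1227e-26


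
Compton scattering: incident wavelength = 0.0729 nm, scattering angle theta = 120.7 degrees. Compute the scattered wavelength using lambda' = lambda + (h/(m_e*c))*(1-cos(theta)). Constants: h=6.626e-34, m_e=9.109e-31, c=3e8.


Compton wavelength: h/(m_e*c) = 2.4247e-12 m
d_lambda = 2.4247e-12 * (1 - cos(120.7 deg))
= 2.4247e-12 * 1.510543
= 3.6626e-12 m = 0.003663 nm
lambda' = 0.0729 + 0.003663
= 0.076563 nm

0.076563


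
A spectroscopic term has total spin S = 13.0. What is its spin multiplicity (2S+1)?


Spin multiplicity = 2S + 1
= 2 * 13.0 + 1
= 26.0 + 1
= 27

27


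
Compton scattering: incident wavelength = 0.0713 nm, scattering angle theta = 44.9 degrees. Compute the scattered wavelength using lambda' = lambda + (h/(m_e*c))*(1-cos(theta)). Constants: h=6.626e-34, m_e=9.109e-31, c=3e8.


Compton wavelength: h/(m_e*c) = 2.4247e-12 m
d_lambda = 2.4247e-12 * (1 - cos(44.9 deg))
= 2.4247e-12 * 0.29166
= 7.0719e-13 m = 0.000707 nm
lambda' = 0.0713 + 0.000707
= 0.072007 nm

0.072007


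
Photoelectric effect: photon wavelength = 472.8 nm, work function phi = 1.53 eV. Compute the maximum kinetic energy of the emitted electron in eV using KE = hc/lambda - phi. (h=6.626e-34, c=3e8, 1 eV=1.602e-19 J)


E_photon = hc / lambda
= (6.626e-34)(3e8) / (472.8e-9)
= 4.2043e-19 J
= 2.6244 eV
KE = E_photon - phi
= 2.6244 - 1.53
= 1.0944 eV

1.0944


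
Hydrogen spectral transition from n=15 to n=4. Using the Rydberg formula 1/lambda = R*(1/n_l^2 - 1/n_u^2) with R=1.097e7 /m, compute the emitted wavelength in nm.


1/lambda = R * (1/n_l^2 - 1/n_u^2)
= 1.097e7 * (1/4^2 - 1/15^2)
= 1.097e7 * (0.0625 - 0.004444)
= 1.097e7 * 0.058056
= 6.3687e+05 /m
lambda = 1 / 6.3687e+05 = 1570.1805 nm

1570.1805


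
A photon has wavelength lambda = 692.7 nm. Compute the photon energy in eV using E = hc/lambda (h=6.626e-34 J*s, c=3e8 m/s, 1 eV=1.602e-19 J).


E = hc / lambda
= (6.626e-34)(3e8) / (692.7e-9)
= 1.9878e-25 / 6.9270e-07
= 2.8696e-19 J
Converting to eV: 2.8696e-19 / 1.602e-19
= 1.7913 eV

1.7913


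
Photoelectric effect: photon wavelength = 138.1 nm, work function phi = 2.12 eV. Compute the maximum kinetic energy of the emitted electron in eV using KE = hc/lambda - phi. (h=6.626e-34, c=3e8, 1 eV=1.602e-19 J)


E_photon = hc / lambda
= (6.626e-34)(3e8) / (138.1e-9)
= 1.4394e-18 J
= 8.985 eV
KE = E_photon - phi
= 8.985 - 2.12
= 6.865 eV

6.865


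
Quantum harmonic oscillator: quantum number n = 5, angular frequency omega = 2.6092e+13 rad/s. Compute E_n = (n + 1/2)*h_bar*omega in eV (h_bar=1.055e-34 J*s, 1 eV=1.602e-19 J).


E = (n + 1/2) * h_bar * omega
= (5 + 0.5) * 1.055e-34 * 2.6092e+13
= 5.5 * 2.7527e-21
= 1.5140e-20 J
= 0.0945 eV

0.0945


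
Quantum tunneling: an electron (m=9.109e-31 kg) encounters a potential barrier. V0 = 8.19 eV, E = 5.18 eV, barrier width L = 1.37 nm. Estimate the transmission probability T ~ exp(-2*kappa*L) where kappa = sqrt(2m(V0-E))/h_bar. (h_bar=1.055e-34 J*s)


V0 - E = 3.01 eV = 4.8220e-19 J
kappa = sqrt(2 * m * (V0-E)) / h_bar
= sqrt(2 * 9.109e-31 * 4.8220e-19) / 1.055e-34
= 8.8841e+09 /m
2*kappa*L = 2 * 8.8841e+09 * 1.37e-9
= 24.3424
T = exp(-24.3424) = 2.680654e-11

2.680654e-11


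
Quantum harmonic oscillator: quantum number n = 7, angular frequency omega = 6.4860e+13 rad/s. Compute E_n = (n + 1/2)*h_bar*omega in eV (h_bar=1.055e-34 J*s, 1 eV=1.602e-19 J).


E = (n + 1/2) * h_bar * omega
= (7 + 0.5) * 1.055e-34 * 6.4860e+13
= 7.5 * 6.8427e-21
= 5.1320e-20 J
= 0.3204 eV

0.3204


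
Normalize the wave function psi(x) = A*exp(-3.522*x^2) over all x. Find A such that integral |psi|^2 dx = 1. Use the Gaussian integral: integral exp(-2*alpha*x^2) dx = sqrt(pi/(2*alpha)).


integral |psi|^2 dx = A^2 * sqrt(pi/(2*alpha)) = 1
A^2 = sqrt(2*alpha/pi)
= sqrt(2 * 3.522 / pi)
= 1.497389
A = sqrt(1.497389)
= 1.2237

1.2237


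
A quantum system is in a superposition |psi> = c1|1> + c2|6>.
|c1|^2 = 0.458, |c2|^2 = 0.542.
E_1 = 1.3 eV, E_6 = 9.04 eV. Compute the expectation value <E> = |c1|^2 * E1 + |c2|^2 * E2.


<E> = |c1|^2 * E1 + |c2|^2 * E2
= 0.458 * 1.3 + 0.542 * 9.04
= 0.5954 + 4.8997
= 5.4951 eV

5.4951


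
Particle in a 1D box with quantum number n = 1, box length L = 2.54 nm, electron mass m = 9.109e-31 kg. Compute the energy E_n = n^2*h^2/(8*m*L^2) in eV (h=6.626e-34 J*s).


E = n^2 * h^2 / (8 * m * L^2)
= 1^2 * (6.626e-34)^2 / (8 * 9.109e-31 * (2.54e-9)^2)
= 1 * 4.3904e-67 / (8 * 9.109e-31 * 6.4516e-18)
= 9.3384e-21 J
= 0.0583 eV

0.0583


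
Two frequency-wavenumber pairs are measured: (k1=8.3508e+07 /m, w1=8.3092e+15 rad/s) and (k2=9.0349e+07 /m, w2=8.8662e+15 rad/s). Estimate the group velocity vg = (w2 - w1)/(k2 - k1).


vg = (w2 - w1) / (k2 - k1)
= (8.8662e+15 - 8.3092e+15) / (9.0349e+07 - 8.3508e+07)
= 5.5700e+14 / 6.8410e+06
= 8.1421e+07 m/s

8.1421e+07


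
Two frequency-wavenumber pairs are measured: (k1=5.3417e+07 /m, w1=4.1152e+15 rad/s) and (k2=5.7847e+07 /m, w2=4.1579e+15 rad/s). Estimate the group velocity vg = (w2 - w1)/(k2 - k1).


vg = (w2 - w1) / (k2 - k1)
= (4.1579e+15 - 4.1152e+15) / (5.7847e+07 - 5.3417e+07)
= 4.2700e+13 / 4.4300e+06
= 9.6388e+06 m/s

9.6388e+06


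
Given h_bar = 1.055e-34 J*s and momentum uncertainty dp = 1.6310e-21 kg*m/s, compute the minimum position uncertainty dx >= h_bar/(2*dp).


dx = h_bar / (2 * dp)
= 1.055e-34 / (2 * 1.6310e-21)
= 1.055e-34 / 3.2620e-21
= 3.2342e-14 m

3.2342e-14


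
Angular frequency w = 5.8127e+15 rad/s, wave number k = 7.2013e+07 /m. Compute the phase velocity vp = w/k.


vp = w / k
= 5.8127e+15 / 7.2013e+07
= 8.0717e+07 m/s

8.0717e+07


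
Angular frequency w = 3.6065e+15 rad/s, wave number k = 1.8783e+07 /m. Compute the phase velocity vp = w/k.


vp = w / k
= 3.6065e+15 / 1.8783e+07
= 1.9201e+08 m/s

1.9201e+08


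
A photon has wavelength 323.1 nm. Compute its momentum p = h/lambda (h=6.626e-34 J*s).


p = h / lambda
= 6.626e-34 / (323.1e-9)
= 6.626e-34 / 3.2310e-07
= 2.0508e-27 kg*m/s

2.0508e-27


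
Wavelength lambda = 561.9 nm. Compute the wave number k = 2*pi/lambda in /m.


k = 2 * pi / lambda
= 6.2832 / (561.9e-9)
= 6.2832 / 5.6190e-07
= 1.1182e+07 /m

1.1182e+07


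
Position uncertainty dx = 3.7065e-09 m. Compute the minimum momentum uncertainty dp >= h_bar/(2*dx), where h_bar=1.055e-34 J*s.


dp = h_bar / (2 * dx)
= 1.055e-34 / (2 * 3.7065e-09)
= 1.055e-34 / 7.4130e-09
= 1.4232e-26 kg*m/s

1.4232e-26


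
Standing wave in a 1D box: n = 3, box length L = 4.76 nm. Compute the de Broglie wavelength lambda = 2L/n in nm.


lambda = 2L / n
= 2 * 4.76 / 3
= 9.52 / 3
= 3.1733 nm

3.1733


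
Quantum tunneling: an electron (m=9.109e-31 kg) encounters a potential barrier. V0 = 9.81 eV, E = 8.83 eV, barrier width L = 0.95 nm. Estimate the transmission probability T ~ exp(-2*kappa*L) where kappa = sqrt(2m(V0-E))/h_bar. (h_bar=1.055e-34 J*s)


V0 - E = 0.98 eV = 1.5700e-19 J
kappa = sqrt(2 * m * (V0-E)) / h_bar
= sqrt(2 * 9.109e-31 * 1.5700e-19) / 1.055e-34
= 5.0692e+09 /m
2*kappa*L = 2 * 5.0692e+09 * 0.95e-9
= 9.6315
T = exp(-9.6315) = 6.562583e-05

6.562583e-05


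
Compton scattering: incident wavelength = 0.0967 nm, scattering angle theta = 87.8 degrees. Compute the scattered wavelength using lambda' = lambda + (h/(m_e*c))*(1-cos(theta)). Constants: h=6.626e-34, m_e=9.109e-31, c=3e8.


Compton wavelength: h/(m_e*c) = 2.4247e-12 m
d_lambda = 2.4247e-12 * (1 - cos(87.8 deg))
= 2.4247e-12 * 0.961612
= 2.3316e-12 m = 0.002332 nm
lambda' = 0.0967 + 0.002332
= 0.099032 nm

0.099032


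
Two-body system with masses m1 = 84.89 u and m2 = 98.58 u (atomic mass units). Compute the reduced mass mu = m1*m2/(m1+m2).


mu = m1 * m2 / (m1 + m2)
= 84.89 * 98.58 / (84.89 + 98.58)
= 8368.4562 / 183.47
= 45.6121 u

45.6121


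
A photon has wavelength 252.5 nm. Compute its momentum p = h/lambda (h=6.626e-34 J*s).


p = h / lambda
= 6.626e-34 / (252.5e-9)
= 6.626e-34 / 2.5250e-07
= 2.6242e-27 kg*m/s

2.6242e-27


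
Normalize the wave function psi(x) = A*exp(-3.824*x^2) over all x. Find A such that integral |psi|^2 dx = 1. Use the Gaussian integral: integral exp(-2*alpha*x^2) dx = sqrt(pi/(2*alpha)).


integral |psi|^2 dx = A^2 * sqrt(pi/(2*alpha)) = 1
A^2 = sqrt(2*alpha/pi)
= sqrt(2 * 3.824 / pi)
= 1.560267
A = sqrt(1.560267)
= 1.2491

1.2491


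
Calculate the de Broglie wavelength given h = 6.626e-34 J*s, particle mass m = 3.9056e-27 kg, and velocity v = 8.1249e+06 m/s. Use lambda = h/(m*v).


lambda = h / (m * v)
= 6.626e-34 / (3.9056e-27 * 8.1249e+06)
= 6.626e-34 / 3.1733e-20
= 2.0881e-14 m

2.0881e-14


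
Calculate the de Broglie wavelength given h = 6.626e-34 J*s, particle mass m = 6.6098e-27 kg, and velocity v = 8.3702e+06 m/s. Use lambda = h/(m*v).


lambda = h / (m * v)
= 6.626e-34 / (6.6098e-27 * 8.3702e+06)
= 6.626e-34 / 5.5325e-20
= 1.1976e-14 m

1.1976e-14


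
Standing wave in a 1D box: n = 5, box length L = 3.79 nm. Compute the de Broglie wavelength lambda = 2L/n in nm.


lambda = 2L / n
= 2 * 3.79 / 5
= 7.58 / 5
= 1.516 nm

1.516


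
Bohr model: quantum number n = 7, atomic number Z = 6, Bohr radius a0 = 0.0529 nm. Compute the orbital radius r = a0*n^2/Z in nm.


r = a0 * n^2 / Z
= 0.0529 * 7^2 / 6
= 0.0529 * 49 / 6
= 0.432 nm

0.432


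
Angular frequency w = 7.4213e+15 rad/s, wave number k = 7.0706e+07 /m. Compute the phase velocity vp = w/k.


vp = w / k
= 7.4213e+15 / 7.0706e+07
= 1.0496e+08 m/s

1.0496e+08


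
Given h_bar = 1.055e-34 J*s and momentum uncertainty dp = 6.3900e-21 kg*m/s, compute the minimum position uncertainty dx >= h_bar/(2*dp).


dx = h_bar / (2 * dp)
= 1.055e-34 / (2 * 6.3900e-21)
= 1.055e-34 / 1.2780e-20
= 8.2551e-15 m

8.2551e-15


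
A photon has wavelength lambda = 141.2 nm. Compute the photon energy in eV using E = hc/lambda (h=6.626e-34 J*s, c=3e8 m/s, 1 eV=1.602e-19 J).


E = hc / lambda
= (6.626e-34)(3e8) / (141.2e-9)
= 1.9878e-25 / 1.4120e-07
= 1.4078e-18 J
Converting to eV: 1.4078e-18 / 1.602e-19
= 8.7877 eV

8.7877


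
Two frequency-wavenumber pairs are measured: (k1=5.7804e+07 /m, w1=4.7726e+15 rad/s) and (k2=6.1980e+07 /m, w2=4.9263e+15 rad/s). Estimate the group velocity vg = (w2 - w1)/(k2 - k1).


vg = (w2 - w1) / (k2 - k1)
= (4.9263e+15 - 4.7726e+15) / (6.1980e+07 - 5.7804e+07)
= 1.5370e+14 / 4.1760e+06
= 3.6806e+07 m/s

3.6806e+07


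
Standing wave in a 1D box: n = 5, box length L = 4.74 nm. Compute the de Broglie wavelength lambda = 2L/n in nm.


lambda = 2L / n
= 2 * 4.74 / 5
= 9.48 / 5
= 1.896 nm

1.896


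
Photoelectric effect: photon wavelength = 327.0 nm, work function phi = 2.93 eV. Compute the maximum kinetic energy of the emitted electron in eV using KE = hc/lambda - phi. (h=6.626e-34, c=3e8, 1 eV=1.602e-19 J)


E_photon = hc / lambda
= (6.626e-34)(3e8) / (327.0e-9)
= 6.0789e-19 J
= 3.7946 eV
KE = E_photon - phi
= 3.7946 - 2.93
= 0.8646 eV

0.8646


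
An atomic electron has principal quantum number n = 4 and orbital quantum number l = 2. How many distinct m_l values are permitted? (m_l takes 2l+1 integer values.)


m_l ranges from -l to +l in integer steps
So m_l goes from -2 to +2
Count = 2l + 1 = 2*2 + 1
= 5

5


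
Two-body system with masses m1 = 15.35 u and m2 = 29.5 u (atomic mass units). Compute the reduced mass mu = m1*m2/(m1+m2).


mu = m1 * m2 / (m1 + m2)
= 15.35 * 29.5 / (15.35 + 29.5)
= 452.825 / 44.85
= 10.0964 u

10.0964


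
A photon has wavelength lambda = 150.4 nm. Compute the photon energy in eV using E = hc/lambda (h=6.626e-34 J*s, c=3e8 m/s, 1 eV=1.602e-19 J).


E = hc / lambda
= (6.626e-34)(3e8) / (150.4e-9)
= 1.9878e-25 / 1.5040e-07
= 1.3217e-18 J
Converting to eV: 1.3217e-18 / 1.602e-19
= 8.2502 eV

8.2502


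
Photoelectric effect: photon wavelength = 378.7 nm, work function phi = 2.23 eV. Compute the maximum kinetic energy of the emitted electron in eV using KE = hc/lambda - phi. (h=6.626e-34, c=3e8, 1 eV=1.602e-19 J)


E_photon = hc / lambda
= (6.626e-34)(3e8) / (378.7e-9)
= 5.2490e-19 J
= 3.2765 eV
KE = E_photon - phi
= 3.2765 - 2.23
= 1.0465 eV

1.0465


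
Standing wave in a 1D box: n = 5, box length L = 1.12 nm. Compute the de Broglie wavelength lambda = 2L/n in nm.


lambda = 2L / n
= 2 * 1.12 / 5
= 2.24 / 5
= 0.448 nm

0.448


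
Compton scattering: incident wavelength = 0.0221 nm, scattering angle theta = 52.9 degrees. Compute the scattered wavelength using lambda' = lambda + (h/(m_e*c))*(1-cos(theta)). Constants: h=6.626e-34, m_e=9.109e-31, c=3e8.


Compton wavelength: h/(m_e*c) = 2.4247e-12 m
d_lambda = 2.4247e-12 * (1 - cos(52.9 deg))
= 2.4247e-12 * 0.396792
= 9.6210e-13 m = 0.000962 nm
lambda' = 0.0221 + 0.000962
= 0.023062 nm

0.023062


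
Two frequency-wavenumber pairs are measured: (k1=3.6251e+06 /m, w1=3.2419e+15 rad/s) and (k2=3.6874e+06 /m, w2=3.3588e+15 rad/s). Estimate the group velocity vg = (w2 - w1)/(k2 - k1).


vg = (w2 - w1) / (k2 - k1)
= (3.3588e+15 - 3.2419e+15) / (3.6874e+06 - 3.6251e+06)
= 1.1690e+14 / 6.2300e+04
= 1.8764e+09 m/s

1.8764e+09


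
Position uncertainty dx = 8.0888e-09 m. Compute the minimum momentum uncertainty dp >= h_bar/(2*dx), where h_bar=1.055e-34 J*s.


dp = h_bar / (2 * dx)
= 1.055e-34 / (2 * 8.0888e-09)
= 1.055e-34 / 1.6178e-08
= 6.5214e-27 kg*m/s

6.5214e-27


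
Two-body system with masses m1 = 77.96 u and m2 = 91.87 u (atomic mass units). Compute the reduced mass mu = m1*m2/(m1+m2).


mu = m1 * m2 / (m1 + m2)
= 77.96 * 91.87 / (77.96 + 91.87)
= 7162.1852 / 169.83
= 42.1727 u

42.1727


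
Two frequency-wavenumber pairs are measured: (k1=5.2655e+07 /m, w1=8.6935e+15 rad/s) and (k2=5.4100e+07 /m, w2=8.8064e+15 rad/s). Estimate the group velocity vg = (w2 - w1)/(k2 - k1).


vg = (w2 - w1) / (k2 - k1)
= (8.8064e+15 - 8.6935e+15) / (5.4100e+07 - 5.2655e+07)
= 1.1290e+14 / 1.4450e+06
= 7.8131e+07 m/s

7.8131e+07


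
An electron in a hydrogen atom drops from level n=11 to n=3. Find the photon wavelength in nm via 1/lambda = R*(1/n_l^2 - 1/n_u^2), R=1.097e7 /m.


1/lambda = R * (1/n_l^2 - 1/n_u^2)
= 1.097e7 * (1/3^2 - 1/11^2)
= 1.097e7 * (0.111111 - 0.008264)
= 1.097e7 * 0.102847
= 1.1282e+06 /m
lambda = 1 / 1.1282e+06 = 886.3459 nm

886.3459


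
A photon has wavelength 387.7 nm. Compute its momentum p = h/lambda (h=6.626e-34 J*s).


p = h / lambda
= 6.626e-34 / (387.7e-9)
= 6.626e-34 / 3.8770e-07
= 1.7091e-27 kg*m/s

1.7091e-27


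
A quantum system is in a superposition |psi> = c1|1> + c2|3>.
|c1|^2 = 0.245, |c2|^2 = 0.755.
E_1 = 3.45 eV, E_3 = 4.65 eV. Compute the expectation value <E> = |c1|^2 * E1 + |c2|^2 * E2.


<E> = |c1|^2 * E1 + |c2|^2 * E2
= 0.245 * 3.45 + 0.755 * 4.65
= 0.8453 + 3.5108
= 4.356 eV

4.356


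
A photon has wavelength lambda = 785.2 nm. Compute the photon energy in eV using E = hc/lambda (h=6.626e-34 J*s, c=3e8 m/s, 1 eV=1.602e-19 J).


E = hc / lambda
= (6.626e-34)(3e8) / (785.2e-9)
= 1.9878e-25 / 7.8520e-07
= 2.5316e-19 J
Converting to eV: 2.5316e-19 / 1.602e-19
= 1.5803 eV

1.5803


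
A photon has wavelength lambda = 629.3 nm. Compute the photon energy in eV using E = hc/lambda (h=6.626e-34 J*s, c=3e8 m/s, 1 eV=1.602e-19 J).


E = hc / lambda
= (6.626e-34)(3e8) / (629.3e-9)
= 1.9878e-25 / 6.2930e-07
= 3.1587e-19 J
Converting to eV: 3.1587e-19 / 1.602e-19
= 1.9718 eV

1.9718


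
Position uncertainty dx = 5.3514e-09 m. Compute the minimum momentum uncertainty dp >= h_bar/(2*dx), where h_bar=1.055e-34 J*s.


dp = h_bar / (2 * dx)
= 1.055e-34 / (2 * 5.3514e-09)
= 1.055e-34 / 1.0703e-08
= 9.8572e-27 kg*m/s

9.8572e-27


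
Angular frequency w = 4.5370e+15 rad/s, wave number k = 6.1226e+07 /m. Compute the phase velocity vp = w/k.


vp = w / k
= 4.5370e+15 / 6.1226e+07
= 7.4103e+07 m/s

7.4103e+07


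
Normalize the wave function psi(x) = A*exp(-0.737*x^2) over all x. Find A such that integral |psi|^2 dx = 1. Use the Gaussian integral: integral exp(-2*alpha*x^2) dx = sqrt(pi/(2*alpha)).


integral |psi|^2 dx = A^2 * sqrt(pi/(2*alpha)) = 1
A^2 = sqrt(2*alpha/pi)
= sqrt(2 * 0.737 / pi)
= 0.684974
A = sqrt(0.684974)
= 0.8276

0.8276


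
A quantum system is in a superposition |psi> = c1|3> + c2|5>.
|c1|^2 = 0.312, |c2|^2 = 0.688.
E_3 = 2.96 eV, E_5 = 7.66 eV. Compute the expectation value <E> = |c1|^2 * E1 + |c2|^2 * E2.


<E> = |c1|^2 * E1 + |c2|^2 * E2
= 0.312 * 2.96 + 0.688 * 7.66
= 0.9235 + 5.2701
= 6.1936 eV

6.1936


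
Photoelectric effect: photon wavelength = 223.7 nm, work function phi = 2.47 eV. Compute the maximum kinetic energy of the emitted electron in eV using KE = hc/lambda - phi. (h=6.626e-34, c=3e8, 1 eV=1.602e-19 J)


E_photon = hc / lambda
= (6.626e-34)(3e8) / (223.7e-9)
= 8.8860e-19 J
= 5.5468 eV
KE = E_photon - phi
= 5.5468 - 2.47
= 3.0768 eV

3.0768


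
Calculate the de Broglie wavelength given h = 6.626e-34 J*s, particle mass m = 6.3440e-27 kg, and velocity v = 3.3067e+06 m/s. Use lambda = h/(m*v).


lambda = h / (m * v)
= 6.626e-34 / (6.3440e-27 * 3.3067e+06)
= 6.626e-34 / 2.0978e-20
= 3.1586e-14 m

3.1586e-14


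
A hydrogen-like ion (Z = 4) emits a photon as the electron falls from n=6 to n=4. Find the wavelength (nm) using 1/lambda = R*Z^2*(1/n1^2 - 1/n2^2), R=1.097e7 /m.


1/lambda = R * Z^2 * (1/n1^2 - 1/n2^2)
= 1.097e7 * 4^2 * (1/4^2 - 1/6^2)
= 1.097e7 * 16 * (0.0625 - 0.027778)
= 6.0944e+06 /m
lambda = 1 / 6.0944e+06
= 164.0839 nm

164.0839


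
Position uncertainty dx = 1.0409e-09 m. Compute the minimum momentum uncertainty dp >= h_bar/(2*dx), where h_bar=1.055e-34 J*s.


dp = h_bar / (2 * dx)
= 1.055e-34 / (2 * 1.0409e-09)
= 1.055e-34 / 2.0818e-09
= 5.0677e-26 kg*m/s

5.0677e-26


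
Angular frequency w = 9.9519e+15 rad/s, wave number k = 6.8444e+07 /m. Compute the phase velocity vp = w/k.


vp = w / k
= 9.9519e+15 / 6.8444e+07
= 1.4540e+08 m/s

1.4540e+08


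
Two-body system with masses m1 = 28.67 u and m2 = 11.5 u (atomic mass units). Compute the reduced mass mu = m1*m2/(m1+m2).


mu = m1 * m2 / (m1 + m2)
= 28.67 * 11.5 / (28.67 + 11.5)
= 329.705 / 40.17
= 8.2077 u

8.2077


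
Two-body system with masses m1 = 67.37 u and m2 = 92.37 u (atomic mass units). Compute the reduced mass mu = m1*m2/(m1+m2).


mu = m1 * m2 / (m1 + m2)
= 67.37 * 92.37 / (67.37 + 92.37)
= 6222.9669 / 159.74
= 38.9568 u

38.9568


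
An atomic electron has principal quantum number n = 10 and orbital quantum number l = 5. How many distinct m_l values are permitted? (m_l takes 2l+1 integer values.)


m_l ranges from -l to +l in integer steps
So m_l goes from -5 to +5
Count = 2l + 1 = 2*5 + 1
= 11

11


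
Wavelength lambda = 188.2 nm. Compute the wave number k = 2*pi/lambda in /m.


k = 2 * pi / lambda
= 6.2832 / (188.2e-9)
= 6.2832 / 1.8820e-07
= 3.3386e+07 /m

3.3386e+07


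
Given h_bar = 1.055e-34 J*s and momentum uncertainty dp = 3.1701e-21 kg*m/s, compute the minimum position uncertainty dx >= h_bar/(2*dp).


dx = h_bar / (2 * dp)
= 1.055e-34 / (2 * 3.1701e-21)
= 1.055e-34 / 6.3402e-21
= 1.6640e-14 m

1.6640e-14


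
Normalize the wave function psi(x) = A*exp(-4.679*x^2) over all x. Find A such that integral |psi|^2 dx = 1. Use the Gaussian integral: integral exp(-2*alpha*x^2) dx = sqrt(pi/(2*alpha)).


integral |psi|^2 dx = A^2 * sqrt(pi/(2*alpha)) = 1
A^2 = sqrt(2*alpha/pi)
= sqrt(2 * 4.679 / pi)
= 1.725904
A = sqrt(1.725904)
= 1.3137

1.3137


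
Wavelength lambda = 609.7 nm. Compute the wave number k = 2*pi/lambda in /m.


k = 2 * pi / lambda
= 6.2832 / (609.7e-9)
= 6.2832 / 6.0970e-07
= 1.0305e+07 /m

1.0305e+07


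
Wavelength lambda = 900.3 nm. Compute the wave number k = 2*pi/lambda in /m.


k = 2 * pi / lambda
= 6.2832 / (900.3e-9)
= 6.2832 / 9.0030e-07
= 6.9790e+06 /m

6.9790e+06


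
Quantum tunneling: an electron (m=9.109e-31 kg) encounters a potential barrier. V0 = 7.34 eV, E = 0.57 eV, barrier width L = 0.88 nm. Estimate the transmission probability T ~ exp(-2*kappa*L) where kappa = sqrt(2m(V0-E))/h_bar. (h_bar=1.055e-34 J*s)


V0 - E = 6.77 eV = 1.0846e-18 J
kappa = sqrt(2 * m * (V0-E)) / h_bar
= sqrt(2 * 9.109e-31 * 1.0846e-18) / 1.055e-34
= 1.3324e+10 /m
2*kappa*L = 2 * 1.3324e+10 * 0.88e-9
= 23.4496
T = exp(-23.4496) = 6.545631e-11

6.545631e-11


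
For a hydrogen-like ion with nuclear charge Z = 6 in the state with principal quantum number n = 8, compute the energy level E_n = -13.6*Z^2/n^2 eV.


E_n = -13.6 * Z^2 / n^2
= -13.6 * 6^2 / 8^2
= -13.6 * 36 / 64
= -7.65 eV

-7.65


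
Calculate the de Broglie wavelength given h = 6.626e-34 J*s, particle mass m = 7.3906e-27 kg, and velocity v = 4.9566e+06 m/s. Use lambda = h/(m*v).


lambda = h / (m * v)
= 6.626e-34 / (7.3906e-27 * 4.9566e+06)
= 6.626e-34 / 3.6632e-20
= 1.8088e-14 m

1.8088e-14


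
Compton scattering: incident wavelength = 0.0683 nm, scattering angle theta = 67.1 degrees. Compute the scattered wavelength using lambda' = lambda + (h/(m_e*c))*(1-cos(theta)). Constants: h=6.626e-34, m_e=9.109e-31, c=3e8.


Compton wavelength: h/(m_e*c) = 2.4247e-12 m
d_lambda = 2.4247e-12 * (1 - cos(67.1 deg))
= 2.4247e-12 * 0.610876
= 1.4812e-12 m = 0.001481 nm
lambda' = 0.0683 + 0.001481
= 0.069781 nm

0.069781


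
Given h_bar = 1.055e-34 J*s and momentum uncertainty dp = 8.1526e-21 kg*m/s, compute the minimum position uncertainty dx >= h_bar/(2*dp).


dx = h_bar / (2 * dp)
= 1.055e-34 / (2 * 8.1526e-21)
= 1.055e-34 / 1.6305e-20
= 6.4703e-15 m

6.4703e-15


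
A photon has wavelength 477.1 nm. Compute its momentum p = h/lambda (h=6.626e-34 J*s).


p = h / lambda
= 6.626e-34 / (477.1e-9)
= 6.626e-34 / 4.7710e-07
= 1.3888e-27 kg*m/s

1.3888e-27


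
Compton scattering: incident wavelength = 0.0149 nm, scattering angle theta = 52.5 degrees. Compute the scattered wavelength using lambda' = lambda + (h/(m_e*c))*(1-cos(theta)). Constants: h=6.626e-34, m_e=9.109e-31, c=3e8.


Compton wavelength: h/(m_e*c) = 2.4247e-12 m
d_lambda = 2.4247e-12 * (1 - cos(52.5 deg))
= 2.4247e-12 * 0.391239
= 9.4864e-13 m = 0.000949 nm
lambda' = 0.0149 + 0.000949
= 0.015849 nm

0.015849


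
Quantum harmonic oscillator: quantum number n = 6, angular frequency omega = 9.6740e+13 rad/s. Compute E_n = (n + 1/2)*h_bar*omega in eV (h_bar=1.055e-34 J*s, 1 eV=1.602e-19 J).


E = (n + 1/2) * h_bar * omega
= (6 + 0.5) * 1.055e-34 * 9.6740e+13
= 6.5 * 1.0206e-20
= 6.6339e-20 J
= 0.4141 eV

0.4141


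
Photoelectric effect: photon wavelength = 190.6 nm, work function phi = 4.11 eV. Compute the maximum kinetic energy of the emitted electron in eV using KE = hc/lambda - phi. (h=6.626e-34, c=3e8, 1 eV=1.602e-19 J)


E_photon = hc / lambda
= (6.626e-34)(3e8) / (190.6e-9)
= 1.0429e-18 J
= 6.5101 eV
KE = E_photon - phi
= 6.5101 - 4.11
= 2.4001 eV

2.4001


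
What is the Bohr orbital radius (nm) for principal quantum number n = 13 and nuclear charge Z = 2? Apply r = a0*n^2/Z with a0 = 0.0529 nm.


r = a0 * n^2 / Z
= 0.0529 * 13^2 / 2
= 0.0529 * 169 / 2
= 4.4701 nm

4.4701


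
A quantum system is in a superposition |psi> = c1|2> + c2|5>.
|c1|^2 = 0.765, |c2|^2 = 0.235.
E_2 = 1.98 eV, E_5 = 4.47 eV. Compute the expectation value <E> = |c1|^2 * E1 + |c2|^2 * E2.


<E> = |c1|^2 * E1 + |c2|^2 * E2
= 0.765 * 1.98 + 0.235 * 4.47
= 1.5147 + 1.0504
= 2.5652 eV

2.5652


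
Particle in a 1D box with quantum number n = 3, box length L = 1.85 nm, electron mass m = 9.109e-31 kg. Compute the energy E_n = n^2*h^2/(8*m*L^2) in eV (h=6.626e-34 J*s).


E = n^2 * h^2 / (8 * m * L^2)
= 3^2 * (6.626e-34)^2 / (8 * 9.109e-31 * (1.85e-9)^2)
= 9 * 4.3904e-67 / (8 * 9.109e-31 * 3.4225e-18)
= 1.5843e-19 J
= 0.989 eV

0.989


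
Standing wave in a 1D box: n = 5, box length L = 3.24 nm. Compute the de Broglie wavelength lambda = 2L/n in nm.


lambda = 2L / n
= 2 * 3.24 / 5
= 6.48 / 5
= 1.296 nm

1.296


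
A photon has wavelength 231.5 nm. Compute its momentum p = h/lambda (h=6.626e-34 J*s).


p = h / lambda
= 6.626e-34 / (231.5e-9)
= 6.626e-34 / 2.3150e-07
= 2.8622e-27 kg*m/s

2.8622e-27


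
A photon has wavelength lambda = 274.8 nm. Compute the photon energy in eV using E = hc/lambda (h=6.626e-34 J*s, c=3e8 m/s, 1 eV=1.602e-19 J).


E = hc / lambda
= (6.626e-34)(3e8) / (274.8e-9)
= 1.9878e-25 / 2.7480e-07
= 7.2336e-19 J
Converting to eV: 7.2336e-19 / 1.602e-19
= 4.5154 eV

4.5154


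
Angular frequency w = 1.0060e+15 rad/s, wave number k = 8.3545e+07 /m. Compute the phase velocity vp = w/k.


vp = w / k
= 1.0060e+15 / 8.3545e+07
= 1.2041e+07 m/s

1.2041e+07


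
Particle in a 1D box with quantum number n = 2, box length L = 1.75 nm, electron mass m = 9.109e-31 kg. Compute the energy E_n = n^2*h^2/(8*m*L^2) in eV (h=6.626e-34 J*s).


E = n^2 * h^2 / (8 * m * L^2)
= 2^2 * (6.626e-34)^2 / (8 * 9.109e-31 * (1.75e-9)^2)
= 4 * 4.3904e-67 / (8 * 9.109e-31 * 3.0625e-18)
= 7.8691e-20 J
= 0.4912 eV

0.4912


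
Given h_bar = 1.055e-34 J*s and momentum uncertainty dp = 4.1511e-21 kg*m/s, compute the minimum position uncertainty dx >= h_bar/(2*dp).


dx = h_bar / (2 * dp)
= 1.055e-34 / (2 * 4.1511e-21)
= 1.055e-34 / 8.3022e-21
= 1.2707e-14 m

1.2707e-14


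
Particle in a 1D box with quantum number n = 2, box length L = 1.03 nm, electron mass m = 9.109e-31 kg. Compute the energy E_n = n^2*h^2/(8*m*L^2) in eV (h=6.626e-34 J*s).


E = n^2 * h^2 / (8 * m * L^2)
= 2^2 * (6.626e-34)^2 / (8 * 9.109e-31 * (1.03e-9)^2)
= 4 * 4.3904e-67 / (8 * 9.109e-31 * 1.0609e-18)
= 2.2716e-19 J
= 1.418 eV

1.418


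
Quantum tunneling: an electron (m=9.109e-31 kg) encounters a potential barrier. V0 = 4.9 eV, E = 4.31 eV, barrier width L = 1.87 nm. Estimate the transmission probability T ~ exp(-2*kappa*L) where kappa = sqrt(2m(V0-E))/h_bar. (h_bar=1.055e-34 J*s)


V0 - E = 0.59 eV = 9.4518e-20 J
kappa = sqrt(2 * m * (V0-E)) / h_bar
= sqrt(2 * 9.109e-31 * 9.4518e-20) / 1.055e-34
= 3.9333e+09 /m
2*kappa*L = 2 * 3.9333e+09 * 1.87e-9
= 14.7105
T = exp(-14.7105) = 4.086213e-07

4.086213e-07


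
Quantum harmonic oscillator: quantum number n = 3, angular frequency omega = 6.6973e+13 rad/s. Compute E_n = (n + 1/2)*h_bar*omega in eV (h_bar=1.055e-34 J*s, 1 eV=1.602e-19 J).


E = (n + 1/2) * h_bar * omega
= (3 + 0.5) * 1.055e-34 * 6.6973e+13
= 3.5 * 7.0657e-21
= 2.4730e-20 J
= 0.1544 eV

0.1544


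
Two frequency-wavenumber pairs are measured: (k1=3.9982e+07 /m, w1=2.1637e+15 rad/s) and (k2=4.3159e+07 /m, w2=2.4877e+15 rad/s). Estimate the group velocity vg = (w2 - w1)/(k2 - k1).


vg = (w2 - w1) / (k2 - k1)
= (2.4877e+15 - 2.1637e+15) / (4.3159e+07 - 3.9982e+07)
= 3.2400e+14 / 3.1770e+06
= 1.0198e+08 m/s

1.0198e+08


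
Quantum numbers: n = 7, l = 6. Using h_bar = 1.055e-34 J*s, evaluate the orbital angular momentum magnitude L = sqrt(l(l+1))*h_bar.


L = sqrt(l*(l+1)) * h_bar
= sqrt(6 * 7) * 1.055e-34
= sqrt(42) * 1.055e-34
= 6.4807 * 1.055e-34
= 6.8372e-34 J*s

6.8372e-34


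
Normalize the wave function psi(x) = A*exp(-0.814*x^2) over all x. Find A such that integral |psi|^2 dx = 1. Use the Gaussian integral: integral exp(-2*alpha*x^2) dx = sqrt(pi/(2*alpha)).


integral |psi|^2 dx = A^2 * sqrt(pi/(2*alpha)) = 1
A^2 = sqrt(2*alpha/pi)
= sqrt(2 * 0.814 / pi)
= 0.719867
A = sqrt(0.719867)
= 0.8484

0.8484


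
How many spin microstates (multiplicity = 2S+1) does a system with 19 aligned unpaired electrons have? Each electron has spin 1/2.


Total spin S = N * (1/2) = 19 * 0.5 = 9.5
Spin multiplicity = 2S + 1
= 2 * 9.5 + 1
= 20

20


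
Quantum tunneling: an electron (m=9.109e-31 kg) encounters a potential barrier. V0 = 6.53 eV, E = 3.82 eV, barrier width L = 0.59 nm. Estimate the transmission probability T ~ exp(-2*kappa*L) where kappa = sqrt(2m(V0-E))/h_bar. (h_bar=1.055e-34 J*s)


V0 - E = 2.71 eV = 4.3414e-19 J
kappa = sqrt(2 * m * (V0-E)) / h_bar
= sqrt(2 * 9.109e-31 * 4.3414e-19) / 1.055e-34
= 8.4297e+09 /m
2*kappa*L = 2 * 8.4297e+09 * 0.59e-9
= 9.9471
T = exp(-9.9471) = 4.786700e-05

4.786700e-05


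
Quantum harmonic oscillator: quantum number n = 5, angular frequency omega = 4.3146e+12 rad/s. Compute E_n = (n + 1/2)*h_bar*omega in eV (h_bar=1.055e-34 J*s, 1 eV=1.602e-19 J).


E = (n + 1/2) * h_bar * omega
= (5 + 0.5) * 1.055e-34 * 4.3146e+12
= 5.5 * 4.5519e-22
= 2.5035e-21 J
= 0.0156 eV

0.0156


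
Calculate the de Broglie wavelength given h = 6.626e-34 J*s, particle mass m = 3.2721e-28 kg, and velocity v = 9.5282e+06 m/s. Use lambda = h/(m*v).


lambda = h / (m * v)
= 6.626e-34 / (3.2721e-28 * 9.5282e+06)
= 6.626e-34 / 3.1177e-21
= 2.1253e-13 m

2.1253e-13


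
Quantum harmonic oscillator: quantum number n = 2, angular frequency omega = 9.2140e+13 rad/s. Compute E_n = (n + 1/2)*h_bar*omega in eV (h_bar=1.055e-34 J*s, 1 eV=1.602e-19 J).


E = (n + 1/2) * h_bar * omega
= (2 + 0.5) * 1.055e-34 * 9.2140e+13
= 2.5 * 9.7208e-21
= 2.4302e-20 J
= 0.1517 eV

0.1517


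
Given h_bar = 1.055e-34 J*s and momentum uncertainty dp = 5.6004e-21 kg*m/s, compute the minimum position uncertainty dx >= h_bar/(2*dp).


dx = h_bar / (2 * dp)
= 1.055e-34 / (2 * 5.6004e-21)
= 1.055e-34 / 1.1201e-20
= 9.4190e-15 m

9.4190e-15


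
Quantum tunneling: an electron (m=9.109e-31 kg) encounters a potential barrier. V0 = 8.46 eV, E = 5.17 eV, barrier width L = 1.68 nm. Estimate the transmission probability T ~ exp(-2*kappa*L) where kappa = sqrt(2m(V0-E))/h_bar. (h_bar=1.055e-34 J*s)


V0 - E = 3.29 eV = 5.2706e-19 J
kappa = sqrt(2 * m * (V0-E)) / h_bar
= sqrt(2 * 9.109e-31 * 5.2706e-19) / 1.055e-34
= 9.2881e+09 /m
2*kappa*L = 2 * 9.2881e+09 * 1.68e-9
= 31.208
T = exp(-31.208) = 2.795917e-14

2.795917e-14


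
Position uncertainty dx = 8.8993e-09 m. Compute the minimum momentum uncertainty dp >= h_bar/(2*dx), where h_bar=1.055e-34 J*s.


dp = h_bar / (2 * dx)
= 1.055e-34 / (2 * 8.8993e-09)
= 1.055e-34 / 1.7799e-08
= 5.9274e-27 kg*m/s

5.9274e-27


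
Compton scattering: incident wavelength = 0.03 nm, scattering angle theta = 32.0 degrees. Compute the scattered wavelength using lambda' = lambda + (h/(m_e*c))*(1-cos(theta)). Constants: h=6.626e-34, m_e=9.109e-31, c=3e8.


Compton wavelength: h/(m_e*c) = 2.4247e-12 m
d_lambda = 2.4247e-12 * (1 - cos(32.0 deg))
= 2.4247e-12 * 0.151952
= 3.6844e-13 m = 0.000368 nm
lambda' = 0.03 + 0.000368
= 0.030368 nm

0.030368


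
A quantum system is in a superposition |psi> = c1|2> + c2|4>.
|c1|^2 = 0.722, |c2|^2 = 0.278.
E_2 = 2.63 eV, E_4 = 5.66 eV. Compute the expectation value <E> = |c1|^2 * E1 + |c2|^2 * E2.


<E> = |c1|^2 * E1 + |c2|^2 * E2
= 0.722 * 2.63 + 0.278 * 5.66
= 1.8989 + 1.5735
= 3.4723 eV

3.4723


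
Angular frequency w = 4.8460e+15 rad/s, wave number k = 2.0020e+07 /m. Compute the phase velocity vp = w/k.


vp = w / k
= 4.8460e+15 / 2.0020e+07
= 2.4206e+08 m/s

2.4206e+08


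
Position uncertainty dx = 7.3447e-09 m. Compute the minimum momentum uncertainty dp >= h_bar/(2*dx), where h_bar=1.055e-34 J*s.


dp = h_bar / (2 * dx)
= 1.055e-34 / (2 * 7.3447e-09)
= 1.055e-34 / 1.4689e-08
= 7.1820e-27 kg*m/s

7.1820e-27


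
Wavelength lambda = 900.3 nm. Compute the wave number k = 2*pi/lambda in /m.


k = 2 * pi / lambda
= 6.2832 / (900.3e-9)
= 6.2832 / 9.0030e-07
= 6.9790e+06 /m

6.9790e+06


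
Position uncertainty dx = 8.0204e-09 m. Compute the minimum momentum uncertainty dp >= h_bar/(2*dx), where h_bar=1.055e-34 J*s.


dp = h_bar / (2 * dx)
= 1.055e-34 / (2 * 8.0204e-09)
= 1.055e-34 / 1.6041e-08
= 6.5770e-27 kg*m/s

6.5770e-27


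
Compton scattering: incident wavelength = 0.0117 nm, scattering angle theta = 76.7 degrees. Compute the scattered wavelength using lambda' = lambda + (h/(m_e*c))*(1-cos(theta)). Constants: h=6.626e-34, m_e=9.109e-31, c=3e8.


Compton wavelength: h/(m_e*c) = 2.4247e-12 m
d_lambda = 2.4247e-12 * (1 - cos(76.7 deg))
= 2.4247e-12 * 0.76995
= 1.8669e-12 m = 0.001867 nm
lambda' = 0.0117 + 0.001867
= 0.013567 nm

0.013567


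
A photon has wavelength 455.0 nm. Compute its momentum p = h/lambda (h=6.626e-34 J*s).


p = h / lambda
= 6.626e-34 / (455.0e-9)
= 6.626e-34 / 4.5500e-07
= 1.4563e-27 kg*m/s

1.4563e-27


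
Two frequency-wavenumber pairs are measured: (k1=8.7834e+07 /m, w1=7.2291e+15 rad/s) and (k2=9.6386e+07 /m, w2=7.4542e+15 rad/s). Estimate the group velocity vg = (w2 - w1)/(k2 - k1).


vg = (w2 - w1) / (k2 - k1)
= (7.4542e+15 - 7.2291e+15) / (9.6386e+07 - 8.7834e+07)
= 2.2510e+14 / 8.5520e+06
= 2.6321e+07 m/s

2.6321e+07


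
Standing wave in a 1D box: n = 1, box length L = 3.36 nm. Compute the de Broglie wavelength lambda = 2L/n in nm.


lambda = 2L / n
= 2 * 3.36 / 1
= 6.72 / 1
= 6.72 nm

6.72
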